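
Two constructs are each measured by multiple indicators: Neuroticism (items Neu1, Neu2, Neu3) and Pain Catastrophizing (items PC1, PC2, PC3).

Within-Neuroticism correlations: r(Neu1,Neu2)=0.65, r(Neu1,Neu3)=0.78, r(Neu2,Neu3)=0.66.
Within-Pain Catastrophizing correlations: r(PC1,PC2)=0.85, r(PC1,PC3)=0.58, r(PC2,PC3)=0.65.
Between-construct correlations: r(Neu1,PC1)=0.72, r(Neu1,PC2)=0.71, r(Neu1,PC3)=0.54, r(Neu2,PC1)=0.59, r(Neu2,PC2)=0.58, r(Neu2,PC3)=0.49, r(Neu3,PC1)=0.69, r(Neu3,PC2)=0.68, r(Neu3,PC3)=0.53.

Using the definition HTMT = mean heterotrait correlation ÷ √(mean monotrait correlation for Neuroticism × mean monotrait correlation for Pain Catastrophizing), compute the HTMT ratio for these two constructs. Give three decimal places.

Mean heterotrait r = 5.53/9 = 0.6144.
Mean within-Neu = 2.09/3 = 0.6967; mean within-PC = 2.08/3 = 0.6933.
Geometric mean = √(0.6967 × 0.6933) = 0.6950.
HTMT = 0.6144 / 0.6950 = 0.884.

0.884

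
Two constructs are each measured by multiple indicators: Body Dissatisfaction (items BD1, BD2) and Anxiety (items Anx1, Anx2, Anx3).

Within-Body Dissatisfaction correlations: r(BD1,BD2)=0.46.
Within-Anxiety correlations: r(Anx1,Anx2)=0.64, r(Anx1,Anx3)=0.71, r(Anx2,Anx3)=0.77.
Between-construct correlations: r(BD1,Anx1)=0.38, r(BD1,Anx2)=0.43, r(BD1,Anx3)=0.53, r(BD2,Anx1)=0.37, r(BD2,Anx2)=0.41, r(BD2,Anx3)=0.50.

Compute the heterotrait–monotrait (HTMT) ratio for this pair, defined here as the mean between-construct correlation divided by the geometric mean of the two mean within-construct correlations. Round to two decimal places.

0.77

Mean heterotrait r = 2.62/6 = 0.4367.
Mean within-BD = 0.46/1 = 0.4600; mean within-Anx = 2.12/3 = 0.7067.
Geometric mean = √(0.4600 × 0.7067) = 0.5702.
HTMT = 0.4367 / 0.5702 = 0.77.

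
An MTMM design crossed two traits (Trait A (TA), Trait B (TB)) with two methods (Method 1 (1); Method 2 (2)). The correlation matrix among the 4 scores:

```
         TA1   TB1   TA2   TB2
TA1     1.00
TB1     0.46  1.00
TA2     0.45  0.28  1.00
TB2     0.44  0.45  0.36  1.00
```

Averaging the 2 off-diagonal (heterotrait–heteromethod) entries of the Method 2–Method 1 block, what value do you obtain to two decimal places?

0.36

HTHM values (method 2 × method 1): 0.28, 0.44; mean = 0.72/2 = 0.36.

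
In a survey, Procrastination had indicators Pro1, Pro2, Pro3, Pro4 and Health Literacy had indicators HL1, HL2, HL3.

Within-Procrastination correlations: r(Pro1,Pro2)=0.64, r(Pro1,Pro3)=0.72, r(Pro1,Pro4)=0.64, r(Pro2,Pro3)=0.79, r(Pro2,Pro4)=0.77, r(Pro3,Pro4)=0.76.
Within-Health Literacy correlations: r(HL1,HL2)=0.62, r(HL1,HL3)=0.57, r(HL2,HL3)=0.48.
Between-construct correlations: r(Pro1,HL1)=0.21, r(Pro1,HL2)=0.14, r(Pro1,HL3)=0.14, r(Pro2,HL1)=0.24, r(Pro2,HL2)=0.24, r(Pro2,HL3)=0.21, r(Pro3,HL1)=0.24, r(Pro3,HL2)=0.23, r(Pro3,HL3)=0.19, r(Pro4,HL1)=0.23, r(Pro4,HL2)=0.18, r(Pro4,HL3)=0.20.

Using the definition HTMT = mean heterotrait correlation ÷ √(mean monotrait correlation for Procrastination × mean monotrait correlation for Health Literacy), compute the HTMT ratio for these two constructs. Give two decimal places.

Mean heterotrait r = 2.45/12 = 0.2042.
Mean within-Pro = 4.32/6 = 0.7200; mean within-HL = 1.67/3 = 0.5567.
Geometric mean = √(0.7200 × 0.5567) = 0.6331.
HTMT = 0.2042 / 0.6331 = 0.32.

0.32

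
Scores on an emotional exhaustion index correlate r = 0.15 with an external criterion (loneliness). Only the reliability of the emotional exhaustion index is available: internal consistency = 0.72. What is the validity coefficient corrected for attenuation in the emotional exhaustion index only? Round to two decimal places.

Single correction: r_c = r_obs / √r_xx = 0.15 / √0.72 = 0.15 / 0.8485 ≈ 0.18.

0.18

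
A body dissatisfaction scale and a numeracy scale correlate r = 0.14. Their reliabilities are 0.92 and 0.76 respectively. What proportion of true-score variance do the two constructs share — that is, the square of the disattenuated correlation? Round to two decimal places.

0.03

Disattenuated r = 0.14 / √(0.92 × 0.76) = 0.14 / 0.8362 = 0.1674.
Shared true-score variance = 0.1674² = 0.0280 ≈ 0.03.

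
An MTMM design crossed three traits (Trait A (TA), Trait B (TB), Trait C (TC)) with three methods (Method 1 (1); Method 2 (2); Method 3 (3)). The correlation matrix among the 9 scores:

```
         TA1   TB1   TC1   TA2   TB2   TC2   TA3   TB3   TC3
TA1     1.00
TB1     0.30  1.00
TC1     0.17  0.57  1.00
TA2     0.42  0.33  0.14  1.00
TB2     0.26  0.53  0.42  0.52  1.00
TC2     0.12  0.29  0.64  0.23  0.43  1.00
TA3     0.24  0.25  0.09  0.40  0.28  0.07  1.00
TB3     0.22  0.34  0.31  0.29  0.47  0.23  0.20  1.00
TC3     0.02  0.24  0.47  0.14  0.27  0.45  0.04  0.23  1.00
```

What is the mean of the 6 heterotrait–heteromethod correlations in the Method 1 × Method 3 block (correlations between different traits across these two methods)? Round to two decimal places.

0.19

HTHM values (method 1 × method 3): 0.22, 0.02, 0.25, 0.24, 0.09, 0.31; mean = 1.13/6 = 0.19.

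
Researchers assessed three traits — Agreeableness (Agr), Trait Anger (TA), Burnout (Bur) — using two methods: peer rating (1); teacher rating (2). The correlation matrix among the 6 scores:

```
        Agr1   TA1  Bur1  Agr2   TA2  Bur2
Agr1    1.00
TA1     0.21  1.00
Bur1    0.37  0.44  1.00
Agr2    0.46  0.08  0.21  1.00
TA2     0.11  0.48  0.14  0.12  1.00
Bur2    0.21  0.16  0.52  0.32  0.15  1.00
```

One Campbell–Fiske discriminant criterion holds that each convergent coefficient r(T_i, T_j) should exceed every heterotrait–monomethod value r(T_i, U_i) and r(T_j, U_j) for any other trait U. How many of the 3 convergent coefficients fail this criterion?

Convergent coefficients and their comparison sets:
Agr (methods 1·2): 0.46 vs {0.21, 0.12, 0.37, 0.32} → pass.
TA (methods 1·2): 0.48 vs {0.21, 0.12, 0.44, 0.15} → pass.
Bur (methods 1·2): 0.52 vs {0.37, 0.32, 0.44, 0.15} → pass.
0 of 3 fail.

0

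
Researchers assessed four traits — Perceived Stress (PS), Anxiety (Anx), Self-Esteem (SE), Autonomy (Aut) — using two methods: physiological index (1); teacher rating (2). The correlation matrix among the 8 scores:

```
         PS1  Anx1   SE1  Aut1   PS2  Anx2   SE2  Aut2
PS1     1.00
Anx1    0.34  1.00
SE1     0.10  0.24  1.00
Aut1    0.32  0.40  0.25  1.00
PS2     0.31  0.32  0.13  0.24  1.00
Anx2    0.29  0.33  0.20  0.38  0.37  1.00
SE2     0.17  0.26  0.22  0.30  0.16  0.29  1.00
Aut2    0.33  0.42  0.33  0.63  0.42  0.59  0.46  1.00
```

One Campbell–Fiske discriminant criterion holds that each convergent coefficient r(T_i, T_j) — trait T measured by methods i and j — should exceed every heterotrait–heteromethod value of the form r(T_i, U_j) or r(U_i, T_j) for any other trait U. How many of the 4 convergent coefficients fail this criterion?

3

Checking each validity diagonal entry against its comparison values:
PS (methods 1·2): 0.31 vs {0.29, 0.32, 0.17, 0.13, 0.33, 0.24} → fail.
Anx (methods 1·2): 0.33 vs {0.32, 0.29, 0.26, 0.20, 0.42, 0.38} → fail.
SE (methods 1·2): 0.22 vs {0.13, 0.17, 0.20, 0.26, 0.33, 0.30} → fail.
Aut (methods 1·2): 0.63 vs {0.24, 0.33, 0.38, 0.42, 0.30, 0.33} → pass.
3 of 4 fail.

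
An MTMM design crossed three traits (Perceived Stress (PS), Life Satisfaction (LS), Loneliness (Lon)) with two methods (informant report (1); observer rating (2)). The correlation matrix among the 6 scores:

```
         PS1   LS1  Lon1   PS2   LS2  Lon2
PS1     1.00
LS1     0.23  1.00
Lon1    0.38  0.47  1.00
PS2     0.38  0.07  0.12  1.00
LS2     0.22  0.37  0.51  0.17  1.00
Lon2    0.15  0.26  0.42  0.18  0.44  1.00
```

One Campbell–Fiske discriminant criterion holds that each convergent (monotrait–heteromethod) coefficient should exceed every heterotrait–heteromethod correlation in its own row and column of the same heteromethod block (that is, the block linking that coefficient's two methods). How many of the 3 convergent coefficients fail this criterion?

Convergent coefficients and their comparison sets:
PS (methods 1·2): 0.38 vs {0.22, 0.07, 0.15, 0.12} → pass.
LS (methods 1·2): 0.37 vs {0.07, 0.22, 0.26, 0.51} → fail.
Lon (methods 1·2): 0.42 vs {0.12, 0.15, 0.51, 0.26} → fail.
2 of 3 fail.

2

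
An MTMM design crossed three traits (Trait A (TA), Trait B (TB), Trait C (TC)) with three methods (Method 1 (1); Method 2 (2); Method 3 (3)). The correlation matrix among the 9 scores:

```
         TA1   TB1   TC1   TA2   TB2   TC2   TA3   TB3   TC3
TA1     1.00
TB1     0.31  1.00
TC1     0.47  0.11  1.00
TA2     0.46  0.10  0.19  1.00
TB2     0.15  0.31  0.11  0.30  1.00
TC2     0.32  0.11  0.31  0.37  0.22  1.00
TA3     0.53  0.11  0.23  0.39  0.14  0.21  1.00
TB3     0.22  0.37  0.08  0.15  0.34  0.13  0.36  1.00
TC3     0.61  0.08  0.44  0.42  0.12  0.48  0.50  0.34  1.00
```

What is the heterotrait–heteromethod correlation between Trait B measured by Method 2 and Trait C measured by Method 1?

0.11

Different traits and methods: r(TB2, TC1) = 0.11.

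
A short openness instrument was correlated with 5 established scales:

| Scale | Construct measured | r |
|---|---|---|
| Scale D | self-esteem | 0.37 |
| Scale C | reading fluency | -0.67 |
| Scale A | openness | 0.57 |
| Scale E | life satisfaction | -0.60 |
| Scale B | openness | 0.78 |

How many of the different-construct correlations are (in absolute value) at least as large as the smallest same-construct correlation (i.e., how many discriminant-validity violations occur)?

2

Convergent (same construct = openness): Scale A, Scale B.
Smallest convergent = 0.57. Discriminant |r|: 0.37, 0.67, 0.60; count ≥ 0.57 → 2.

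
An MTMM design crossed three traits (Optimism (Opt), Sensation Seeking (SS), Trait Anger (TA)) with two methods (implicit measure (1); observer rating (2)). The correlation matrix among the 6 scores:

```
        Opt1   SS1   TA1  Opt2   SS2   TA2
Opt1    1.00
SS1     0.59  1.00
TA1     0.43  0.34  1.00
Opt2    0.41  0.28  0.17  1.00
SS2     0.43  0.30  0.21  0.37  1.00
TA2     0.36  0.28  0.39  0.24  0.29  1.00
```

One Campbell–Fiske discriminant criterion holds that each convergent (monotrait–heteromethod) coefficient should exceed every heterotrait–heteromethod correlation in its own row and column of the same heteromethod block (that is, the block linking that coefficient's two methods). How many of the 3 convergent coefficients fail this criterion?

Convergent coefficients and their comparison sets:
Opt (methods 1·2): 0.41 vs {0.43, 0.28, 0.36, 0.17} → fail.
SS (methods 1·2): 0.30 vs {0.28, 0.43, 0.28, 0.21} → fail.
TA (methods 1·2): 0.39 vs {0.17, 0.36, 0.21, 0.28} → pass.
2 of 3 fail.

2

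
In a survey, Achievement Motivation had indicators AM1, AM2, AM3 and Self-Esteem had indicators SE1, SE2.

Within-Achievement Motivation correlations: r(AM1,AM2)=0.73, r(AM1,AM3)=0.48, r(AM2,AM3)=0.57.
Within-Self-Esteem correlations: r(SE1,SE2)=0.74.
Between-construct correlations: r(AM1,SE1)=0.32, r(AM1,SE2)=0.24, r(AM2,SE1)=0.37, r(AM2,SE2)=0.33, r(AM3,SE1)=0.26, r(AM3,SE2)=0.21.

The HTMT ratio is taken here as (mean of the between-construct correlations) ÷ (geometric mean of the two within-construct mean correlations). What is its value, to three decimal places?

Between-construct mean = 1.73/6 = 0.2883.
Mean within-AM = 1.78/3 = 0.5933; mean within-SE = 0.74/1 = 0.7400.
Geometric mean = √(0.5933 × 0.7400) = 0.6626.
HTMT = 0.2883 / 0.6626 = 0.435.

0.435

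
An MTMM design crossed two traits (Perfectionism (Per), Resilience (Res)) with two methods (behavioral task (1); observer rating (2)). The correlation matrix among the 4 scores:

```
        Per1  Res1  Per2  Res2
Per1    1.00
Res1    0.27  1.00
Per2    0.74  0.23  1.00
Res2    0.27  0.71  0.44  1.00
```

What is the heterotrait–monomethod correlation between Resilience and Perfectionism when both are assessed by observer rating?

0.44

Different traits, same method: r(Res2, Per2) = 0.44.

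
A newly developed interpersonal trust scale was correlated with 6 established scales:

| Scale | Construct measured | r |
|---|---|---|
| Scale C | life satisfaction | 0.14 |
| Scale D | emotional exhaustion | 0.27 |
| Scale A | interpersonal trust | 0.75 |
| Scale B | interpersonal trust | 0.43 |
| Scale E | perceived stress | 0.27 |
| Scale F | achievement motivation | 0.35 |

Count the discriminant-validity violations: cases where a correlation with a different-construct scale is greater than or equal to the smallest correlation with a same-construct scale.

0

Convergent (same construct = interpersonal trust): Scale A, Scale B.
Smallest convergent = 0.43. Discriminant values: 0.14, 0.27, 0.27, 0.35; count ≥ 0.43 → 0.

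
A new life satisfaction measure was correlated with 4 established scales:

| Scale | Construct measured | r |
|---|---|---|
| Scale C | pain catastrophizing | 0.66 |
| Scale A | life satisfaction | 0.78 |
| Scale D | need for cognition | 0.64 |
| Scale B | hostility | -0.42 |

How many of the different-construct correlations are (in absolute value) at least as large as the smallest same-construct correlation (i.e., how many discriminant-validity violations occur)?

0

Convergent (same construct = life satisfaction): Scale A.
Smallest convergent = 0.78. Discriminant |r|: 0.66, 0.64, 0.42; count ≥ 0.78 → 0.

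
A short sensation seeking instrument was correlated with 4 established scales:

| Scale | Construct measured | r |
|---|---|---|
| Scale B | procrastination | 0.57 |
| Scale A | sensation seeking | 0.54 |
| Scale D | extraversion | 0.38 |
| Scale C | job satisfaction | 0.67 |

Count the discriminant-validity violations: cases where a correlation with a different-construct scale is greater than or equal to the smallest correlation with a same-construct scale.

Convergent (same construct = sensation seeking): Scale A.
Smallest convergent = 0.54. Discriminant values: 0.57, 0.38, 0.67; count ≥ 0.54 → 2.

2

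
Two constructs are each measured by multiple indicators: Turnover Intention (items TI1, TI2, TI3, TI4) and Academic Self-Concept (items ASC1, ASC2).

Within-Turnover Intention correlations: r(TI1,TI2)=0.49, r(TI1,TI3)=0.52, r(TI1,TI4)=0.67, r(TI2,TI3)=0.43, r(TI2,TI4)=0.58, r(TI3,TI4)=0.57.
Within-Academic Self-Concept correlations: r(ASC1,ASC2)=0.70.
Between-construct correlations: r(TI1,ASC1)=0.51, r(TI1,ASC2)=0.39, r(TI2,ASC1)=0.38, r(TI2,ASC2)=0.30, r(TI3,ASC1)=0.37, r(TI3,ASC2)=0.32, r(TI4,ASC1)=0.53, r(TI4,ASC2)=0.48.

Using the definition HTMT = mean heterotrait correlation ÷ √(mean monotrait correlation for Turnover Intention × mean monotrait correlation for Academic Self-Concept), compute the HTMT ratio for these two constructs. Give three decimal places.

Between-construct mean = 3.28/8 = 0.4100.
Mean within-TI = 3.26/6 = 0.5433; mean within-ASC = 0.70/1 = 0.7000.
Geometric mean = √(0.5433 × 0.7000) = 0.6167.
HTMT = 0.4100 / 0.6167 = 0.665.

0.665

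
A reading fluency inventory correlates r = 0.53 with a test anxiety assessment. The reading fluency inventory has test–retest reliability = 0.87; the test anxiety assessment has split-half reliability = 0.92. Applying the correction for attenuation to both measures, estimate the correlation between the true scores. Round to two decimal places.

0.59

r_true = r_obs / √(r_xx · r_yy) = 0.53 / √(0.87 × 0.92) = 0.53 / √0.8004 = 0.53 / 0.8947 ≈ 0.59.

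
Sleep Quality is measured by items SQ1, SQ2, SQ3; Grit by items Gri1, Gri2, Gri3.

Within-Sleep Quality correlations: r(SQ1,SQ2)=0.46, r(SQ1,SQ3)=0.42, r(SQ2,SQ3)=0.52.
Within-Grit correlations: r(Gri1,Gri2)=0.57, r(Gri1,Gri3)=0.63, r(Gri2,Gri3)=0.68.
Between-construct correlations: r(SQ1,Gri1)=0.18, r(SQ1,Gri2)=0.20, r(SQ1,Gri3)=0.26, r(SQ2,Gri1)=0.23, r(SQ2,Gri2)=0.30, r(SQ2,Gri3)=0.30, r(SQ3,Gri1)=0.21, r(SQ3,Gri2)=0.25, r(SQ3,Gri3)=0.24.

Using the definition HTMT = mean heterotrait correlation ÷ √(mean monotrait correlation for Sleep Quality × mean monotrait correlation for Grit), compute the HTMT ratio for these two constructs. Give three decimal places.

Mean heterotrait r = 2.17/9 = 0.2411.
Mean within-SQ = 1.40/3 = 0.4667; mean within-Gri = 1.88/3 = 0.6267.
Geometric mean = √(0.4667 × 0.6267) = 0.5408.
HTMT = 0.2411 / 0.5408 = 0.446.

0.446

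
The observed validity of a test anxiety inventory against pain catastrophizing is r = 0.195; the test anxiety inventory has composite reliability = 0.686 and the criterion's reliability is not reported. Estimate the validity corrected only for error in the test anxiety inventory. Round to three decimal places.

0.235

Single correction: r_c = r_obs / √r_xx = 0.195 / √0.686 = 0.195 / 0.8283 ≈ 0.235.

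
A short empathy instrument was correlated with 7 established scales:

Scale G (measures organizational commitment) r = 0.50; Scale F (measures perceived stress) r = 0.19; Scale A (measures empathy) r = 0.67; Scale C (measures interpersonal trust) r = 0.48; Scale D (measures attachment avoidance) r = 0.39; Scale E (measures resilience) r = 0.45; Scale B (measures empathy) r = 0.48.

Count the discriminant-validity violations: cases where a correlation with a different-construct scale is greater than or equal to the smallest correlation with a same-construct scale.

Convergent (same construct = empathy): Scale A, Scale B.
Smallest convergent = 0.48. Discriminant values: 0.50, 0.19, 0.48, 0.39, 0.45; count ≥ 0.48 → 2.

2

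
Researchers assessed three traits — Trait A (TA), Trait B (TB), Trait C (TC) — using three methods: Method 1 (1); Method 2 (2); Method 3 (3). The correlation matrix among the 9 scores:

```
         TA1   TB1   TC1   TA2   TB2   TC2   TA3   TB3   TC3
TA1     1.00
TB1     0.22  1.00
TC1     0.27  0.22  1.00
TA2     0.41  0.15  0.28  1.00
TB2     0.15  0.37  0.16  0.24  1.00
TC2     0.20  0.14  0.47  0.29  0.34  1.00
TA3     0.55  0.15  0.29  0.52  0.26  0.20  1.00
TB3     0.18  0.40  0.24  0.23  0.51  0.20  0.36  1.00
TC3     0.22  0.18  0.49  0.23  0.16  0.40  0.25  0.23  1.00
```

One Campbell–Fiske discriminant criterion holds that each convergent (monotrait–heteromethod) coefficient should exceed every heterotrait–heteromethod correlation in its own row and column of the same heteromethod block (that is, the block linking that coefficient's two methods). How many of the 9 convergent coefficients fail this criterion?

Each convergent coefficient versus the relevant comparison correlations:
TA (methods 1·2): 0.41 vs {0.15, 0.15, 0.20, 0.28} → pass.
TA (methods 1·3): 0.55 vs {0.18, 0.15, 0.22, 0.29} → pass.
TA (methods 2·3): 0.52 vs {0.23, 0.26, 0.23, 0.20} → pass.
TB (methods 1·2): 0.37 vs {0.15, 0.15, 0.14, 0.16} → pass.
TB (methods 1·3): 0.40 vs {0.15, 0.18, 0.18, 0.24} → pass.
TB (methods 2·3): 0.51 vs {0.26, 0.23, 0.16, 0.20} → pass.
TC (methods 1·2): 0.47 vs {0.28, 0.20, 0.16, 0.14} → pass.
TC (methods 1·3): 0.49 vs {0.29, 0.22, 0.24, 0.18} → pass.
TC (methods 2·3): 0.40 vs {0.20, 0.23, 0.20, 0.16} → pass.
0 of 9 fail.

0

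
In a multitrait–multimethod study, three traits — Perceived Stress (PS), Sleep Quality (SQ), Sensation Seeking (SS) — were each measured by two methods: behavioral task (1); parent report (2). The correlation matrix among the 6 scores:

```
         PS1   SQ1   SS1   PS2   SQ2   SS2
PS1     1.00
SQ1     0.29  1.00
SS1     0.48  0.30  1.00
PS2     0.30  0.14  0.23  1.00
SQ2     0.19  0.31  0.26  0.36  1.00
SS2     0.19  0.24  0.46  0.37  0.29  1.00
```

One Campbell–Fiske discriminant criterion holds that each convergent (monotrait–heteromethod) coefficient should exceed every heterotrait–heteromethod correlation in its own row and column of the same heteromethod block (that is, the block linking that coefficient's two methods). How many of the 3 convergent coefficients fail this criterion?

Convergent coefficients and their comparison sets:
PS (methods 1·2): 0.30 vs {0.19, 0.14, 0.19, 0.23} → pass.
SQ (methods 1·2): 0.31 vs {0.14, 0.19, 0.24, 0.26} → pass.
SS (methods 1·2): 0.46 vs {0.23, 0.19, 0.26, 0.24} → pass.
0 of 3 fail.

0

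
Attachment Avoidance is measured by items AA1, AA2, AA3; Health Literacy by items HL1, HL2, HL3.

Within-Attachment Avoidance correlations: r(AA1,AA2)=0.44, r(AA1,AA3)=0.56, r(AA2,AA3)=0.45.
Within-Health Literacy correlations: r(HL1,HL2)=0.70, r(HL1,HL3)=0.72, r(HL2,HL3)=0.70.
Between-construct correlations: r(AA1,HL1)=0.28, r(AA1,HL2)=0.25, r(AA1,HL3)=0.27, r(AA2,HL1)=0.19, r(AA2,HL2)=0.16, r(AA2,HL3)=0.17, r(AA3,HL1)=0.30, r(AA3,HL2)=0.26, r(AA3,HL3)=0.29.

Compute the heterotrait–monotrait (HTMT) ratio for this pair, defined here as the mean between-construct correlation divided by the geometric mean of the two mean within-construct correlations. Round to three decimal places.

Mean between = 2.17/9 = 0.2411.
Mean within-AA = 1.45/3 = 0.4833; mean within-HL = 2.12/3 = 0.7067.
Geometric mean = √(0.4833 × 0.7067) = 0.5844.
HTMT = 0.2411 / 0.5844 = 0.413.

0.413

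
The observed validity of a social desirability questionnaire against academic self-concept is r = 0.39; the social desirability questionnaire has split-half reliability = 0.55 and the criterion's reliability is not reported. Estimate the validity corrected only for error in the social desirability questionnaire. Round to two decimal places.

Single correction: r_c = r_obs / √r_xx = 0.39 / √0.55 = 0.39 / 0.7416 ≈ 0.53.

0.53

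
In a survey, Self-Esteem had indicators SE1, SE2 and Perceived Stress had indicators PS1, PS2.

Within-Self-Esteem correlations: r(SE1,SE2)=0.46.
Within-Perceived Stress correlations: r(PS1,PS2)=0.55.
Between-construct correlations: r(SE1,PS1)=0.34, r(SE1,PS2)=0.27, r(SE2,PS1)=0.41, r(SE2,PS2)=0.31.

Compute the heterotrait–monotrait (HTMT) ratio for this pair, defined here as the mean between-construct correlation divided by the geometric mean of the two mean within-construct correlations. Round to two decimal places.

0.66

Between-construct mean = 1.33/4 = 0.3325.
Mean within-SE = 0.46/1 = 0.4600; mean within-PS = 0.55/1 = 0.5500.
Geometric mean = √(0.4600 × 0.5500) = 0.5030.
HTMT = 0.3325 / 0.5030 = 0.66.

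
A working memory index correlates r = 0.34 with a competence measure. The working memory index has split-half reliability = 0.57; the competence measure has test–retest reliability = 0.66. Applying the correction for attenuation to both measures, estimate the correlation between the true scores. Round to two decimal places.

0.55

r_true = r_obs / √(r_xx · r_yy) = 0.34 / √(0.57 × 0.66) = 0.34 / √0.3762 = 0.34 / 0.6134 ≈ 0.55.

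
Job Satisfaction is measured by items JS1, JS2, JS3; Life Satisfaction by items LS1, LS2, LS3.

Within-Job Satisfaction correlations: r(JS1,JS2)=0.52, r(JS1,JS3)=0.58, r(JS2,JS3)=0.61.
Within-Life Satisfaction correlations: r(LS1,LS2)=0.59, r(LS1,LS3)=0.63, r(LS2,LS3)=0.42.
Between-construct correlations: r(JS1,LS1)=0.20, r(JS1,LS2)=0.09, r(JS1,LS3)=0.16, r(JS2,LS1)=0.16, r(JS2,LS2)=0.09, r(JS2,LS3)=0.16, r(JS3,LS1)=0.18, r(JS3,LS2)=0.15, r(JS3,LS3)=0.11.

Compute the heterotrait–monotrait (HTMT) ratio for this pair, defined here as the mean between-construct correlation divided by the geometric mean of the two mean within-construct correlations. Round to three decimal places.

0.259

Between-construct mean = 1.30/9 = 0.1444.
Mean within-JS = 1.71/3 = 0.5700; mean within-LS = 1.64/3 = 0.5467.
Geometric mean = √(0.5700 × 0.5467) = 0.5582.
HTMT = 0.1444 / 0.5582 = 0.259.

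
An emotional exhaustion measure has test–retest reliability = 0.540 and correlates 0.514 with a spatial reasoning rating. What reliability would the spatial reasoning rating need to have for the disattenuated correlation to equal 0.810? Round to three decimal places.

r_true = r_obs / √(r_xx · r_yy) ⇒ 0.810 = 0.514 / √(0.540 · r_yy).
√(0.540 · r_yy) = 0.514 / 0.810 = 0.6346; 0.540 · r_yy = 0.4027; r_yy = 0.4027 / 0.540 ≈ 0.746.

0.746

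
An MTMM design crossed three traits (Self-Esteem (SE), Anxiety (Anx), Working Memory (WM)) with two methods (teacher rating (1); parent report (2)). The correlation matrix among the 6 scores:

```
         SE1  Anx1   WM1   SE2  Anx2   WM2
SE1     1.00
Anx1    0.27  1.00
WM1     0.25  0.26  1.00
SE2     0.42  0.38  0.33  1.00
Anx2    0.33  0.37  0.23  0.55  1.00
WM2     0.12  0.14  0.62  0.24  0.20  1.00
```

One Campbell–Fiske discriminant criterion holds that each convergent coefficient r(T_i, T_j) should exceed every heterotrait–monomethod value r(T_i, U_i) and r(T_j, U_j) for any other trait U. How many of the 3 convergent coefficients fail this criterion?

2

Checking each validity diagonal entry against its comparison values:
SE (methods 1·2): 0.42 vs {0.27, 0.55, 0.25, 0.24} → fail.
Anx (methods 1·2): 0.37 vs {0.27, 0.55, 0.26, 0.20} → fail.
WM (methods 1·2): 0.62 vs {0.25, 0.24, 0.26, 0.20} → pass.
2 of 3 fail.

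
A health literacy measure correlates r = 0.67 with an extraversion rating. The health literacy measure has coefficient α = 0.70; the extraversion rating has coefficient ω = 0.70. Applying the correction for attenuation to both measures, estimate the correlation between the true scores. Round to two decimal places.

0.96

r_true = r_obs / √(r_xx · r_yy) = 0.67 / √(0.70 × 0.70) = 0.67 / √0.4900 = 0.67 / 0.7000 ≈ 0.96.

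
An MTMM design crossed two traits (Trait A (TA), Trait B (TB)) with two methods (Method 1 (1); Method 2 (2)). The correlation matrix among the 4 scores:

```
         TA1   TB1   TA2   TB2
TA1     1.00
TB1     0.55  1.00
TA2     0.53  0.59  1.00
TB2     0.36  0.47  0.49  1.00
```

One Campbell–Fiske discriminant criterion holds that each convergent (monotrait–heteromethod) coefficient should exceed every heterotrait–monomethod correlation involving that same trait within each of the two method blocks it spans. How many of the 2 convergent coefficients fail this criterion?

2

Each convergent coefficient versus the relevant comparison correlations:
TA (methods 1·2): 0.53 vs {0.55, 0.49} → fail.
TB (methods 1·2): 0.47 vs {0.55, 0.49} → fail.
2 of 2 fail.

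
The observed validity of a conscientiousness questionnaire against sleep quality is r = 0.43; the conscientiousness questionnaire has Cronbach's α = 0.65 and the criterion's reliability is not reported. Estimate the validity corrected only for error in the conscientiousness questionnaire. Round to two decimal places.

0.53

Single correction: r_c = r_obs / √r_xx = 0.43 / √0.65 = 0.43 / 0.8062 ≈ 0.53.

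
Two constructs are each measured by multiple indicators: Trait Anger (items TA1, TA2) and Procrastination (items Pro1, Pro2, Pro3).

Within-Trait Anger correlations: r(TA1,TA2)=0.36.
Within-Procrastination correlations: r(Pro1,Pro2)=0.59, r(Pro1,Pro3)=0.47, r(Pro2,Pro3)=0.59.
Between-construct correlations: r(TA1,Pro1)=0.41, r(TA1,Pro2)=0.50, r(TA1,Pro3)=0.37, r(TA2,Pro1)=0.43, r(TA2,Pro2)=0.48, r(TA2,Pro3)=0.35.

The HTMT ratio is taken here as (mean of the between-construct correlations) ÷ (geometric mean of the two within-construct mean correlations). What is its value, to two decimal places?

Mean between = 2.54/6 = 0.4233.
Mean within-TA = 0.36/1 = 0.3600; mean within-Pro = 1.65/3 = 0.5500.
Geometric mean = √(0.3600 × 0.5500) = 0.4450.
HTMT = 0.4233 / 0.4450 = 0.95.

0.95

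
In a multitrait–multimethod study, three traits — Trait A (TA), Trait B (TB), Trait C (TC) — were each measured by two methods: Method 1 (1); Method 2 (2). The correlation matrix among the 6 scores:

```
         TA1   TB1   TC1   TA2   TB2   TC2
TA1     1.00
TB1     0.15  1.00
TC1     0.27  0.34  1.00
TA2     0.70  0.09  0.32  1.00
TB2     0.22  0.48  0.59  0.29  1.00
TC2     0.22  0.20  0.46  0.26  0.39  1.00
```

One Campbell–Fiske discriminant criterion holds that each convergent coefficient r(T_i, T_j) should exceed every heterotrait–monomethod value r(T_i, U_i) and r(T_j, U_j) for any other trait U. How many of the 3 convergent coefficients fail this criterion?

Checking each validity diagonal entry against its comparison values:
TA (methods 1·2): 0.70 vs {0.15, 0.29, 0.27, 0.26} → pass.
TB (methods 1·2): 0.48 vs {0.15, 0.29, 0.34, 0.39} → pass.
TC (methods 1·2): 0.46 vs {0.27, 0.26, 0.34, 0.39} → pass.
0 of 3 fail.

0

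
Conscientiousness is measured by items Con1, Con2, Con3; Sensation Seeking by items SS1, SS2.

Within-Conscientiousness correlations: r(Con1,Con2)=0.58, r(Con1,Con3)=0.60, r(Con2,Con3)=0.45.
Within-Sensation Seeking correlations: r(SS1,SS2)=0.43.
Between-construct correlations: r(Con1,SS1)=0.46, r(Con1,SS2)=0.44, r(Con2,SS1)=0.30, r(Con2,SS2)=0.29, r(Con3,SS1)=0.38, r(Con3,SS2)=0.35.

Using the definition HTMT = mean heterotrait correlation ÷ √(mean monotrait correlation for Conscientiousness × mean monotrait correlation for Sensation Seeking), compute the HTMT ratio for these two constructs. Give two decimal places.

0.77

Between-construct mean = 2.22/6 = 0.3700.
Mean within-Con = 1.63/3 = 0.5433; mean within-SS = 0.43/1 = 0.4300.
Geometric mean = √(0.5433 × 0.4300) = 0.4833.
HTMT = 0.3700 / 0.4833 = 0.77.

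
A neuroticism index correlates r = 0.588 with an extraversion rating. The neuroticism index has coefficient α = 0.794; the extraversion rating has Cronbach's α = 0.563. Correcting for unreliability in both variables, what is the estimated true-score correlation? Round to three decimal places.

0.879

r_true = r_obs / √(r_xx · r_yy) = 0.588 / √(0.794 × 0.563) = 0.588 / √0.447022 = 0.588 / 0.6686 ≈ 0.879.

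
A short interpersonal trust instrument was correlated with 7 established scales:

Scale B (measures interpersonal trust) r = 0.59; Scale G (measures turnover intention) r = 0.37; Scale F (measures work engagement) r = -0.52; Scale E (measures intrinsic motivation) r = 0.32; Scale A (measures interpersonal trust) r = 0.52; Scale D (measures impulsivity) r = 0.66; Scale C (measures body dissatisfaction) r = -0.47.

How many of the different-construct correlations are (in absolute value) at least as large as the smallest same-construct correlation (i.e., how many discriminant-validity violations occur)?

Convergent (same construct = interpersonal trust): Scale B, Scale A.
Smallest convergent = 0.52. Discriminant |r|: 0.37, 0.52, 0.32, 0.66, 0.47; count ≥ 0.52 → 2.

2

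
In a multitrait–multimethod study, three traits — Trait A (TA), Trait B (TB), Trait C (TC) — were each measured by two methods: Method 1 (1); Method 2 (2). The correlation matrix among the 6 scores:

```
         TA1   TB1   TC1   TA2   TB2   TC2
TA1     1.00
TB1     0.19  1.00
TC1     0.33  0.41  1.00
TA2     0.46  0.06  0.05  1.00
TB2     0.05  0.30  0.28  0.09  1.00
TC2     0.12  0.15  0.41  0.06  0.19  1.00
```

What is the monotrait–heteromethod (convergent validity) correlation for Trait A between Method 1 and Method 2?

0.46

Same trait (TA), different methods: r(TA1, TA2) = 0.46.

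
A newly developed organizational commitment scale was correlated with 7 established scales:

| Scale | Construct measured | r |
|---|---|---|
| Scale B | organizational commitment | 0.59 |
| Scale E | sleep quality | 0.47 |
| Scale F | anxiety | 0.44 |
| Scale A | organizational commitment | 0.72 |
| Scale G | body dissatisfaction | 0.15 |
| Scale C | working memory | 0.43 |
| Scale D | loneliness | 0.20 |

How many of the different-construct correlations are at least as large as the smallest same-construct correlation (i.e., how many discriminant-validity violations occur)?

0

Convergent (same construct = organizational commitment): Scale B, Scale A.
Smallest convergent = 0.59. Discriminant values: 0.47, 0.44, 0.15, 0.43, 0.20; count ≥ 0.59 → 0.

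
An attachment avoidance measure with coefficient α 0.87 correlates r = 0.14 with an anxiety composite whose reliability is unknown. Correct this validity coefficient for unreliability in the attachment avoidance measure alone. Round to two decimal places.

Single correction: r_c = r_obs / √r_xx = 0.14 / √0.87 = 0.14 / 0.9327 ≈ 0.15.

0.15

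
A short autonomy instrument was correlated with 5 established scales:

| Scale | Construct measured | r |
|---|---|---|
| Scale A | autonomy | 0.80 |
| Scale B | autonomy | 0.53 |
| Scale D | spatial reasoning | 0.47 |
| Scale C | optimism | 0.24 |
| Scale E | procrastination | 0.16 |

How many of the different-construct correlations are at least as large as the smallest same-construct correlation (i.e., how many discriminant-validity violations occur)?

0

Convergent (same construct = autonomy): Scale A, Scale B.
Smallest convergent = 0.53. Discriminant values: 0.47, 0.24, 0.16; count ≥ 0.53 → 0.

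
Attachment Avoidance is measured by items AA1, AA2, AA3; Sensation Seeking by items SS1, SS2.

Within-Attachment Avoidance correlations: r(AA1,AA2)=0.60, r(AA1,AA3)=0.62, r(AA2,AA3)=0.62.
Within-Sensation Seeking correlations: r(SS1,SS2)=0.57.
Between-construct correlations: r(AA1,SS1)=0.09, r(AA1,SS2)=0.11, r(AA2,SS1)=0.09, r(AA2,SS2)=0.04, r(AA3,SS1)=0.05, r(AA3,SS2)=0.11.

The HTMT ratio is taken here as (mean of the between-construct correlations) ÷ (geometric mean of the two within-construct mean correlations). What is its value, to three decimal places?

0.138

Between-construct mean = 0.49/6 = 0.0817.
Mean within-AA = 1.84/3 = 0.6133; mean within-SS = 0.57/1 = 0.5700.
Geometric mean = √(0.6133 × 0.5700) = 0.5913.
HTMT = 0.0817 / 0.5913 = 0.138.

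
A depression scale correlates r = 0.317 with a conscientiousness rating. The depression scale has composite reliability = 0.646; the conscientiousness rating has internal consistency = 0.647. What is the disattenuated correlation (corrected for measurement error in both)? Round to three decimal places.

r_true = r_obs / √(r_xx · r_yy) = 0.317 / √(0.646 × 0.647) = 0.317 / √0.417962 = 0.317 / 0.6465 ≈ 0.490.

0.490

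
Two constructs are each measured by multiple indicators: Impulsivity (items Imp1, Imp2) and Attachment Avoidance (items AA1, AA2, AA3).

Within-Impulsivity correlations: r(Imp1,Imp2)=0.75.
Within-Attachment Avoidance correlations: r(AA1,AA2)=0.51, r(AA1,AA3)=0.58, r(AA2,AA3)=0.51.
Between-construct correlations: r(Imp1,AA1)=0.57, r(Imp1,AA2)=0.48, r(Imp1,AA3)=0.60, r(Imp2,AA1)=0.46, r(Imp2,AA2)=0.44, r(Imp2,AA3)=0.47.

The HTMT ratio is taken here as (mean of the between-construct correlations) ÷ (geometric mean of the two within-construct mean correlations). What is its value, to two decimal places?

0.80

Mean heterotrait r = 3.02/6 = 0.5033.
Mean within-Imp = 0.75/1 = 0.7500; mean within-AA = 1.60/3 = 0.5333.
Geometric mean = √(0.7500 × 0.5333) = 0.6324.
HTMT = 0.5033 / 0.6324 = 0.80.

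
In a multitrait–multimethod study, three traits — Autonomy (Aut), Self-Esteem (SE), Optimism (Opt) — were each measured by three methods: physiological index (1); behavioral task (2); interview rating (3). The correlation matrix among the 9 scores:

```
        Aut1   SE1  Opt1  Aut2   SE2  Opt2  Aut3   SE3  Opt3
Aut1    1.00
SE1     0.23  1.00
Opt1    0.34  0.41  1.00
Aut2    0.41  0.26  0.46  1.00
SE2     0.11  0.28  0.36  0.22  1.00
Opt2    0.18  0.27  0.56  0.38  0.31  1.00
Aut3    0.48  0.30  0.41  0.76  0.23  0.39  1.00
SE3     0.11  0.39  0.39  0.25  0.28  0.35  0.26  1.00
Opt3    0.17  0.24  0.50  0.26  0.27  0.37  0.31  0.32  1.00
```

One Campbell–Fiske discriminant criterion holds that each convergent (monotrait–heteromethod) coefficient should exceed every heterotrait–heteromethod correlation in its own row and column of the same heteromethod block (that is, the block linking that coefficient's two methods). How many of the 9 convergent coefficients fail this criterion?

Convergent coefficients and their comparison sets:
Aut (methods 1·2): 0.41 vs {0.11, 0.26, 0.18, 0.46} → fail.
Aut (methods 1·3): 0.48 vs {0.11, 0.30, 0.17, 0.41} → pass.
Aut (methods 2·3): 0.76 vs {0.25, 0.23, 0.26, 0.39} → pass.
SE (methods 1·2): 0.28 vs {0.26, 0.11, 0.27, 0.36} → fail.
SE (methods 1·3): 0.39 vs {0.30, 0.11, 0.24, 0.39} → fail.
SE (methods 2·3): 0.28 vs {0.23, 0.25, 0.27, 0.35} → fail.
Opt (methods 1·2): 0.56 vs {0.46, 0.18, 0.36, 0.27} → pass.
Opt (methods 1·3): 0.50 vs {0.41, 0.17, 0.39, 0.24} → pass.
Opt (methods 2·3): 0.37 vs {0.39, 0.26, 0.35, 0.27} → fail.
5 of 9 fail.

5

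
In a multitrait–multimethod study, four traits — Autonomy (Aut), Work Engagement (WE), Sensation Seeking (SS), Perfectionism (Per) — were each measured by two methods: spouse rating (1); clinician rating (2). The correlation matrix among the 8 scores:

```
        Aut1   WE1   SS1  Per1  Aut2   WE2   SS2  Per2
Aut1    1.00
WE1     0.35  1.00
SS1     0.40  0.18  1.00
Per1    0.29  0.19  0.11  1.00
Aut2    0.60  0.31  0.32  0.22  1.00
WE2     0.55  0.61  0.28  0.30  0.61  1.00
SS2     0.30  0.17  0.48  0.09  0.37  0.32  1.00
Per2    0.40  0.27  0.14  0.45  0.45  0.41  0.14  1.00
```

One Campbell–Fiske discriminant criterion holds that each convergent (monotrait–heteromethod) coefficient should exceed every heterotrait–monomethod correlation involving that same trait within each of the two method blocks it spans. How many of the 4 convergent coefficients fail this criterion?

Checking each validity diagonal entry against its comparison values:
Aut (methods 1·2): 0.60 vs {0.35, 0.61, 0.40, 0.37, 0.29, 0.45} → fail.
WE (methods 1·2): 0.61 vs {0.35, 0.61, 0.18, 0.32, 0.19, 0.41} → fail.
SS (methods 1·2): 0.48 vs {0.40, 0.37, 0.18, 0.32, 0.11, 0.14} → pass.
Per (methods 1·2): 0.45 vs {0.29, 0.45, 0.19, 0.41, 0.11, 0.14} → fail.
3 of 4 fail.

3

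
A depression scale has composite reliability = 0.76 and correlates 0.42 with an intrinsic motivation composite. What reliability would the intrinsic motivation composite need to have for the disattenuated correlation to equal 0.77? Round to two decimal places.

0.39

r_true = r_obs / √(r_xx · r_yy) ⇒ 0.77 = 0.42 / √(0.76 · r_yy).
√(0.76 · r_yy) = 0.42 / 0.77 = 0.5455; 0.76 · r_yy = 0.2976; r_yy = 0.2976 / 0.76 ≈ 0.39.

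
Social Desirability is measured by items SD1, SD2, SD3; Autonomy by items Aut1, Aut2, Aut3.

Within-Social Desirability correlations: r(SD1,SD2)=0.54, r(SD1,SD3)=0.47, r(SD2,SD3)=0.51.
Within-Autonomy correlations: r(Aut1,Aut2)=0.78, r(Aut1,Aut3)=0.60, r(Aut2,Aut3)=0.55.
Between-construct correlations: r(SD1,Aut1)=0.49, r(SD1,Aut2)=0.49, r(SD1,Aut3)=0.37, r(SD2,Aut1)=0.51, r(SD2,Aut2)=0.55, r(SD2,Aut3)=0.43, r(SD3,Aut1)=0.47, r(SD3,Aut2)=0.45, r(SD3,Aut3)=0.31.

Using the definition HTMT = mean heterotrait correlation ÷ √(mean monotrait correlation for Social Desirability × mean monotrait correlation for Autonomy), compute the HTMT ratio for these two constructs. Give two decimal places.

0.79

Mean heterotrait r = 4.07/9 = 0.4522.
Mean within-SD = 1.52/3 = 0.5067; mean within-Aut = 1.93/3 = 0.6433.
Geometric mean = √(0.5067 × 0.6433) = 0.5709.
HTMT = 0.4522 / 0.5709 = 0.79.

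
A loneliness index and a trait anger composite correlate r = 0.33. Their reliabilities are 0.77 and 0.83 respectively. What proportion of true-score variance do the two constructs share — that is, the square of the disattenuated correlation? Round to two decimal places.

0.17

Disattenuated r = 0.33 / √(0.77 × 0.83) = 0.33 / 0.7994 = 0.4128.
Shared true-score variance = 0.4128² = 0.1704 ≈ 0.17.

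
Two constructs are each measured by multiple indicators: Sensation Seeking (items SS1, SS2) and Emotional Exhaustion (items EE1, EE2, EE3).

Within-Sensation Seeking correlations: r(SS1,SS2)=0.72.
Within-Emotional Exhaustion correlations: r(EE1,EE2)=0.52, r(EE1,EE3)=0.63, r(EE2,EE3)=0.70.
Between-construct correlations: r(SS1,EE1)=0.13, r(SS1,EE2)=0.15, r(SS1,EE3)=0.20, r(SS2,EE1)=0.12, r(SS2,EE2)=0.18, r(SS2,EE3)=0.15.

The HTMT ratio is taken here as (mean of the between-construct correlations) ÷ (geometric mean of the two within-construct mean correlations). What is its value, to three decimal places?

0.233

Between-construct mean = 0.93/6 = 0.1550.
Mean within-SS = 0.72/1 = 0.7200; mean within-EE = 1.85/3 = 0.6167.
Geometric mean = √(0.7200 × 0.6167) = 0.6664.
HTMT = 0.1550 / 0.6664 = 0.233.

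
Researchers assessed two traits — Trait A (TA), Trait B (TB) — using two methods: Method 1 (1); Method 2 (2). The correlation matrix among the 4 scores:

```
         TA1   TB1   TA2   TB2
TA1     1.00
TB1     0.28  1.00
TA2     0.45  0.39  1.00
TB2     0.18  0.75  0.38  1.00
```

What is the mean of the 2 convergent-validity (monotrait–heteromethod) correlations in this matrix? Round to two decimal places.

0.60

Convergent values: 0.45, 0.75; mean = 1.20/2 = 0.60.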